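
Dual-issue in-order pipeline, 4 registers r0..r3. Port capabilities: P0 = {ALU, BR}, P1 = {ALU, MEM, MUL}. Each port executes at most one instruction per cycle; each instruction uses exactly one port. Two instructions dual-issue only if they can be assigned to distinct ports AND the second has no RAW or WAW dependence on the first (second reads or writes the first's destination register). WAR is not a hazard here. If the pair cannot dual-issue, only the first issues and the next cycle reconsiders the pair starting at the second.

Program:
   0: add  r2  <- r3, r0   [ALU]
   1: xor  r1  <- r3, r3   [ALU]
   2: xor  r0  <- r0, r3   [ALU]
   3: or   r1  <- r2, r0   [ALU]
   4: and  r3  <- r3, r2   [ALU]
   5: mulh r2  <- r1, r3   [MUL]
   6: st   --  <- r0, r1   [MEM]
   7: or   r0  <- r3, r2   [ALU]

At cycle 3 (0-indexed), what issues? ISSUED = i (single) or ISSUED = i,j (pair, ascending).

0. add.ALU;xor.ALU @i0+i1  | 2-wide
1. xor.ALU @i2  | RAW r0
2. or.ALU;and.ALU @i3+i4  | 2-wide
3. mulh.MUL @i5  | no-port MUL/MEM
4. st.MEM;or.ALU @i6+i7  | 2-wide

ISSUED = 5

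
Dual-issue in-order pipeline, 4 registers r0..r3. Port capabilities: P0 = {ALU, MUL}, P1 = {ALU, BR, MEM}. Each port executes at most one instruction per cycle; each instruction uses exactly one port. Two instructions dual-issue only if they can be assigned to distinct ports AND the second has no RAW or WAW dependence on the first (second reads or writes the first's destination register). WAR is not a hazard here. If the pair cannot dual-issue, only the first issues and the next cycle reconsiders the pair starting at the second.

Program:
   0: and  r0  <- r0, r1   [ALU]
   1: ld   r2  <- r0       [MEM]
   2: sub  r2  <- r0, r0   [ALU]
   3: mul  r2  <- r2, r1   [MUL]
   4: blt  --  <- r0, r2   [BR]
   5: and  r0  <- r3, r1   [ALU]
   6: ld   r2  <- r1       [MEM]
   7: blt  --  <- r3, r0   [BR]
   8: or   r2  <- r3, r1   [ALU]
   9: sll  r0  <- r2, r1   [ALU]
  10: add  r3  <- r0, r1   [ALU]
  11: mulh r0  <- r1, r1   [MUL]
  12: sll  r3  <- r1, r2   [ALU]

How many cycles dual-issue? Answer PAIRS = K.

PAIRS = 3

#0 head=0: and.ALU i0 RAW r0
#1 head=1: ld.MEM i1 WAW r2
#2 head=2: sub.ALU i2 RAW+WAW r2
#3 head=3: mul.MUL i3 RAW r2
#4 head=4: blt.BR+and.ALU i4&i5 pair
#5 head=6: ld.MEM i6 no-port MEM/BR
#6 head=7: blt.BR+or.ALU i7&i8 pair
#7 head=9: sll.ALU i9 RAW r0
#8 head=10: add.ALU+mulh.MUL i10&i11 pair
#9 head=12: sll.ALU i12 tail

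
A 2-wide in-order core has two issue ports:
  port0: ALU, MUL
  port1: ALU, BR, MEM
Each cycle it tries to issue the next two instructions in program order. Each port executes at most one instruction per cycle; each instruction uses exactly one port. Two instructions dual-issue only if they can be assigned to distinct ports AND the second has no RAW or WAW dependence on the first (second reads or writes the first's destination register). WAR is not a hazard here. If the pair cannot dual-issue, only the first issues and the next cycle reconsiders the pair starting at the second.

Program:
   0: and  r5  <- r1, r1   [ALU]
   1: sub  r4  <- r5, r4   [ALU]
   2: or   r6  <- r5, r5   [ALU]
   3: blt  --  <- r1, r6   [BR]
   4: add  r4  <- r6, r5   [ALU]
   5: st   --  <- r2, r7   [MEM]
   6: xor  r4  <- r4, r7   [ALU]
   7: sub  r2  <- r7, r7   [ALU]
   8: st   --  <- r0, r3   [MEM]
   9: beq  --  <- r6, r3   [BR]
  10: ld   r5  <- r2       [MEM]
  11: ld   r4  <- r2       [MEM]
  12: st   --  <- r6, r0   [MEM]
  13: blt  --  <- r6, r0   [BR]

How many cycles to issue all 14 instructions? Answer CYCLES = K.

c0: i0 and.ALU  RAW r5
c1: i1+i2 sub.ALU+or.ALU  2-wide
c2: i3+i4 blt.BR+add.ALU  2-wide
c3: i5+i6 st.MEM+xor.ALU  2-wide
c4: i7+i8 sub.ALU+st.MEM  2-wide
c5: i9 beq.BR  no-port BR/MEM
c6: i10 ld.MEM  no-port MEM/MEM
c7: i11 ld.MEM  no-port MEM/MEM
c8: i12 st.MEM  no-port MEM/BR
c9: i13 blt.BR  tail

CYCLES = 10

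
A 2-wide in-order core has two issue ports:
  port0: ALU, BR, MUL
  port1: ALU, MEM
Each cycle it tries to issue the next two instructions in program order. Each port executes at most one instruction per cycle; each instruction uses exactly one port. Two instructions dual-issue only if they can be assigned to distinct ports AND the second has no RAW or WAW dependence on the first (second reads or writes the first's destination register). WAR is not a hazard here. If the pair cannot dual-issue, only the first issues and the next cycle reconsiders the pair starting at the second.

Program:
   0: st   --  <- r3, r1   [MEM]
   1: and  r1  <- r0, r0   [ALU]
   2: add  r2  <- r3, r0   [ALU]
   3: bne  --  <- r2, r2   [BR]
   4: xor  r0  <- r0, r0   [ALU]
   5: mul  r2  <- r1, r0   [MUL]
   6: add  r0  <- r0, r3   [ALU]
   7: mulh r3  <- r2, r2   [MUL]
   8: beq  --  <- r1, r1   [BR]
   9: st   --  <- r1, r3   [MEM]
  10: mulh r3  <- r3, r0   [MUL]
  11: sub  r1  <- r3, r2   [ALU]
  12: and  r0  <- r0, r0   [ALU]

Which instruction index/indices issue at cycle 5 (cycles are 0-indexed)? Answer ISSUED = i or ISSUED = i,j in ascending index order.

ISSUED = 8,9

0. st.MEM;and.ALU @i0&i1  | dual
1. add.ALU @i2  | RAW r2
2. bne.BR;xor.ALU @i3&i4  | dual
3. mul.MUL;add.ALU @i5&i6  | dual
4. mulh.MUL @i7  | no-port MUL/BR
5. beq.BR;st.MEM @i8&i9  | dual
6. mulh.MUL @i10  | RAW r3
7. sub.ALU;and.ALU @i11&i12  | dual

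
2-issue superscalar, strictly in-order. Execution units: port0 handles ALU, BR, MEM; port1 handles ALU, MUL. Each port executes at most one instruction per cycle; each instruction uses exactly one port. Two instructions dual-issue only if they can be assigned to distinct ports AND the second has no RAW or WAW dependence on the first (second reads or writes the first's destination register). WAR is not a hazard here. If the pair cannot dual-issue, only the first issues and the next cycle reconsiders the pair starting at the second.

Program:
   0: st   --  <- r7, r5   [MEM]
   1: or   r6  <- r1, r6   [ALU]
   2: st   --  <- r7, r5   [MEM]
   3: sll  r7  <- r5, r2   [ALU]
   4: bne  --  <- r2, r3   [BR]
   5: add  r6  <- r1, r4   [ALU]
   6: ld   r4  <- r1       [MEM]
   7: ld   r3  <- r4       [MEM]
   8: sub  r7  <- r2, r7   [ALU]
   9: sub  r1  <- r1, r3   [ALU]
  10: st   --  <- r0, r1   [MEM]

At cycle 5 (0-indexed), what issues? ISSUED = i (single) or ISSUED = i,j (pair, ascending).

0. st/or @i0/i1  | dual
1. st/sll @i2/i3  | dual
2. bne/add @i4/i5  | dual
3. ld @i6  | no-port MEM/MEM
4. ld/sub @i7/i8  | dual
5. sub @i9  | RAW r1
6. st @i10  | tail

ISSUED = 9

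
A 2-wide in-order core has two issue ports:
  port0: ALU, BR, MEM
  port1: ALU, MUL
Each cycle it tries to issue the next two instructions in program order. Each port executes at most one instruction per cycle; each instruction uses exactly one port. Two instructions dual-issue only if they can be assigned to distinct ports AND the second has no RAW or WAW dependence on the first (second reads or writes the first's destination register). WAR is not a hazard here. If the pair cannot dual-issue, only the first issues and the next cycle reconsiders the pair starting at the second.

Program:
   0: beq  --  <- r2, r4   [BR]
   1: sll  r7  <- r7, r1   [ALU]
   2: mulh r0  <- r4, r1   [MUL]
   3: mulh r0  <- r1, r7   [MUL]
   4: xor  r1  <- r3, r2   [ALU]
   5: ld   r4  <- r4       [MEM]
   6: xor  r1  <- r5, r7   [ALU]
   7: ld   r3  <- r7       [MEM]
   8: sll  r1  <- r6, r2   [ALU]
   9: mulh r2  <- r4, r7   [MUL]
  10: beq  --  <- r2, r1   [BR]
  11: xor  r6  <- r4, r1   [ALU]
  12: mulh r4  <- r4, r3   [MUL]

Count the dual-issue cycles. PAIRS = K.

c0: i0/i1 beq.BR;sll.ALU  2-wide
c1: i2 mulh.MUL  no-port MUL/MUL
c2: i3/i4 mulh.MUL;xor.ALU  2-wide
c3: i5/i6 ld.MEM;xor.ALU  2-wide
c4: i7/i8 ld.MEM;sll.ALU  2-wide
c5: i9 mulh.MUL  RAW r2
c6: i10/i11 beq.BR;xor.ALU  2-wide
c7: i12 mulh.MUL  tail

PAIRS = 5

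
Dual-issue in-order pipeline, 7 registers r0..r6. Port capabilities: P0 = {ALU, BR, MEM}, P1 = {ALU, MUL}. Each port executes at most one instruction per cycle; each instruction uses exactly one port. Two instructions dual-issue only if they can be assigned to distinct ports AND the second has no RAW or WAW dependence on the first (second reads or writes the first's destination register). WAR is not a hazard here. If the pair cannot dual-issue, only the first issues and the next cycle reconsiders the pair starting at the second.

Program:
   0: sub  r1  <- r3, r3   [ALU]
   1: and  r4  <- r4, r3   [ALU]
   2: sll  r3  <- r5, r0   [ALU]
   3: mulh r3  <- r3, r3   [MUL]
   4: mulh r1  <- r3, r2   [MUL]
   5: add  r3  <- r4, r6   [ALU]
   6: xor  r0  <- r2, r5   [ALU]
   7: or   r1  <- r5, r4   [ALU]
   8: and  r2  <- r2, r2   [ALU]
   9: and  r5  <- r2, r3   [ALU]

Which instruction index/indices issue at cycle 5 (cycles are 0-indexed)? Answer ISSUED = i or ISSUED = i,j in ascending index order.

ISSUED = 8

#0 head=0: sub and i0+i1 pair
#1 head=2: sll i2 RAW+WAW r3
#2 head=3: mulh i3 no-port MUL/MUL
#3 head=4: mulh add i4+i5 pair
#4 head=6: xor or i6+i7 pair
#5 head=8: and i8 RAW r2
#6 head=9: and i9 tail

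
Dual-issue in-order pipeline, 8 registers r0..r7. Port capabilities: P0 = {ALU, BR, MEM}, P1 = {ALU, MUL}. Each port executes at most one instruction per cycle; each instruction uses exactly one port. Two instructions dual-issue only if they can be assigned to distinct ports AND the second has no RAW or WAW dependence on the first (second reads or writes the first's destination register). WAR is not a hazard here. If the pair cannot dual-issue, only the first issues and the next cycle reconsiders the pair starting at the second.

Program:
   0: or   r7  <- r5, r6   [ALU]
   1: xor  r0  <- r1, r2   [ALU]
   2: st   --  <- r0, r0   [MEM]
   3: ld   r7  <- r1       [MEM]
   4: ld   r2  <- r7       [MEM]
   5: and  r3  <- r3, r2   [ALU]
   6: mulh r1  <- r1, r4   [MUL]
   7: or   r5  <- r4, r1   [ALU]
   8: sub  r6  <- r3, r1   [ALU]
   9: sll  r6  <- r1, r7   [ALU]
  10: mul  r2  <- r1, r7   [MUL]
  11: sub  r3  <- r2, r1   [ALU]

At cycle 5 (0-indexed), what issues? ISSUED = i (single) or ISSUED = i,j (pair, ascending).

ISSUED = 7,8

c0: i0,i1 or.ALU xor.ALU  dual
c1: i2 st.MEM  no-port MEM/MEM
c2: i3 ld.MEM  no-port MEM/MEM
c3: i4 ld.MEM  RAW r2
c4: i5,i6 and.ALU mulh.MUL  dual
c5: i7,i8 or.ALU sub.ALU  dual
c6: i9,i10 sll.ALU mul.MUL  dual
c7: i11 sub.ALU  tail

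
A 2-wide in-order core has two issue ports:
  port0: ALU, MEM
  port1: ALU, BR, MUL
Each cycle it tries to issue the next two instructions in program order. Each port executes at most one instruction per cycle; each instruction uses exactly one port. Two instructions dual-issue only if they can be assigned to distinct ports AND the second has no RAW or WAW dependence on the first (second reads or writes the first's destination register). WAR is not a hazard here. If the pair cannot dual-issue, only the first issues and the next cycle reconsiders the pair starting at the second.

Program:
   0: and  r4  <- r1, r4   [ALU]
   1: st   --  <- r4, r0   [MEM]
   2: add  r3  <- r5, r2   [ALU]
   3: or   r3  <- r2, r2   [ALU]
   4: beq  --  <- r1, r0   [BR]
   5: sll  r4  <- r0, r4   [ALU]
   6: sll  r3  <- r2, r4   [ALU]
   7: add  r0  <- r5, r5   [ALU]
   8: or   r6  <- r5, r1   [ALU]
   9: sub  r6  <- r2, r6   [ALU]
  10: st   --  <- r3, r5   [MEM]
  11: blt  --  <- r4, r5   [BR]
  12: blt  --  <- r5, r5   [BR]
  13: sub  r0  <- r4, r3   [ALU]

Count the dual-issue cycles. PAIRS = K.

t=0 i0:and ; RAW r4
t=1 i1,i2:st+add ; 2-wide
t=2 i3,i4:or+beq ; 2-wide
t=3 i5:sll ; RAW r4
t=4 i6,i7:sll+add ; 2-wide
t=5 i8:or ; RAW+WAW r6
t=6 i9,i10:sub+st ; 2-wide
t=7 i11:blt ; no-port BR/BR
t=8 i12,i13:blt+sub ; 2-wide

PAIRS = 5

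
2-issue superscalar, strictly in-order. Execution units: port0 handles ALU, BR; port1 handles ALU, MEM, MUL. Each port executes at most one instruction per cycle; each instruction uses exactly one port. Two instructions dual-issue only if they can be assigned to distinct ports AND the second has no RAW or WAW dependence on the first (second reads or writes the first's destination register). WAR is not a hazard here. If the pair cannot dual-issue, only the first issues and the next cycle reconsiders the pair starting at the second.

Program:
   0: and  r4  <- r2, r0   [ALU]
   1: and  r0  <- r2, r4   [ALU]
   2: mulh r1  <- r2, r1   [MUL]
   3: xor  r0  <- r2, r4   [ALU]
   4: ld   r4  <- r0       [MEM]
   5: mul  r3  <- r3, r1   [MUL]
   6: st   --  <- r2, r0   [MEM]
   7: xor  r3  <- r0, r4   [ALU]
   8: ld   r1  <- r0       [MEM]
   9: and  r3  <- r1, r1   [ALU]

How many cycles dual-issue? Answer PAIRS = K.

0. and @i0  | RAW r4
1. and/mulh @i1,i2  | 2-wide
2. xor @i3  | RAW r0
3. ld @i4  | no-port MEM/MUL
4. mul @i5  | no-port MUL/MEM
5. st/xor @i6,i7  | 2-wide
6. ld @i8  | RAW r1
7. and @i9  | tail

PAIRS = 2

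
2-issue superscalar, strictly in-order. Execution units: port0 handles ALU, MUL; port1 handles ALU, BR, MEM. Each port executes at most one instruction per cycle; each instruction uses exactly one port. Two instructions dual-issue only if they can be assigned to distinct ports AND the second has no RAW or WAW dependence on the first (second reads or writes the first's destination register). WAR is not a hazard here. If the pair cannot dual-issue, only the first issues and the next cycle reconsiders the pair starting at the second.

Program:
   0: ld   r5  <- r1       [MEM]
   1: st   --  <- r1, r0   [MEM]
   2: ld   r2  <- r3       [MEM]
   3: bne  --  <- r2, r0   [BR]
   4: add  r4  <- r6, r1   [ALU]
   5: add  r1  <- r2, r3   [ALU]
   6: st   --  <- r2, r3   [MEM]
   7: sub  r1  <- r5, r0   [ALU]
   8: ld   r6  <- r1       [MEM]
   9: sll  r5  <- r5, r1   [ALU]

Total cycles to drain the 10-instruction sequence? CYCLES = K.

c0: i0 ld.MEM  no-port MEM/MEM
c1: i1 st.MEM  no-port MEM/MEM
c2: i2 ld.MEM  no-port MEM/BR
c3: i3+i4 bne.BR/add.ALU  2-wide
c4: i5+i6 add.ALU/st.MEM  2-wide
c5: i7 sub.ALU  RAW r1
c6: i8+i9 ld.MEM/sll.ALU  2-wide

CYCLES = 7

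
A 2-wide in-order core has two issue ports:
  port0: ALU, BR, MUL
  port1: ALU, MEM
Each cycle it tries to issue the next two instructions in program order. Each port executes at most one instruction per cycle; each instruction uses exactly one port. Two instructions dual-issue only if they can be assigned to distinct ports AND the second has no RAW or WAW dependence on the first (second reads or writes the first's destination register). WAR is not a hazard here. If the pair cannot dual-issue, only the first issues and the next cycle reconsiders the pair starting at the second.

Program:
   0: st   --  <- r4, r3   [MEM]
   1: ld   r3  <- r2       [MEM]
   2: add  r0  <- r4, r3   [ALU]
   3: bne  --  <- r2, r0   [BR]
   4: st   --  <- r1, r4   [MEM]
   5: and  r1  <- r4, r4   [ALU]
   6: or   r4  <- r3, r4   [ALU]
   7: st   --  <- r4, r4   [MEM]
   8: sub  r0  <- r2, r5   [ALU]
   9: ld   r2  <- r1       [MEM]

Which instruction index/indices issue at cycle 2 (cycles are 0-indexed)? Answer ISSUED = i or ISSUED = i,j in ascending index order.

c0: i0 st.MEM  no-port MEM/MEM
c1: i1 ld.MEM  RAW r3
c2: i2 add.ALU  RAW r0
c3: i3+i4 bne.BR+st.MEM  dual
c4: i5+i6 and.ALU+or.ALU  dual
c5: i7+i8 st.MEM+sub.ALU  dual
c6: i9 ld.MEM  tail

ISSUED = 2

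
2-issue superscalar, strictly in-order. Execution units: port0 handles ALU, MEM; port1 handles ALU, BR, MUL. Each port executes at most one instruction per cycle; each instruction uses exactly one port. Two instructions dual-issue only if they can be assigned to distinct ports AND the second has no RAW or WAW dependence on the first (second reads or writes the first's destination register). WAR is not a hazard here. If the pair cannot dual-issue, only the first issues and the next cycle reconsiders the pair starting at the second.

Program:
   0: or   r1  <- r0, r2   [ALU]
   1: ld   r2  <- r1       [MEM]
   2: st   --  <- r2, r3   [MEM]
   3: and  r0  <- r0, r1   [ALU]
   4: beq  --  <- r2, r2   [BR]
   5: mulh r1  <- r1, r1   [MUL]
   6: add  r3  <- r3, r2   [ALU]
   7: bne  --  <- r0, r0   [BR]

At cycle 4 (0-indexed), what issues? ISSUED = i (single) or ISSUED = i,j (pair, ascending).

ISSUED = 5,6

0. or @i0  | RAW r1
1. ld @i1  | no-port MEM/MEM
2. st/and @i2/i3  | 2-wide
3. beq @i4  | no-port BR/MUL
4. mulh/add @i5/i6  | 2-wide
5. bne @i7  | tail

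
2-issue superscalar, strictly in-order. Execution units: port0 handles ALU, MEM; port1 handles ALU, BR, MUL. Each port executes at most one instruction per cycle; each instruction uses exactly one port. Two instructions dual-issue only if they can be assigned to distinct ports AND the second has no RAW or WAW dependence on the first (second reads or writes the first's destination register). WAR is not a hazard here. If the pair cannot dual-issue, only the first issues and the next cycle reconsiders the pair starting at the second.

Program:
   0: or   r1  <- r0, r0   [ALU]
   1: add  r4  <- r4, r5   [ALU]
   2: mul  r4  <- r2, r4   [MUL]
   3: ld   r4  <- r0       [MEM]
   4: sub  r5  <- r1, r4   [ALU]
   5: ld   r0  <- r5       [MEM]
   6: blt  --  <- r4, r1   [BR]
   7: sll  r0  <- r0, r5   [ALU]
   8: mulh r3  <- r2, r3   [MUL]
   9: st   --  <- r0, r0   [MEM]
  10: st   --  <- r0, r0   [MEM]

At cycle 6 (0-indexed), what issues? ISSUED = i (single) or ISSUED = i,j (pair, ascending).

0. or.ALU/add.ALU @i0,i1  | pair
1. mul.MUL @i2  | WAW r4
2. ld.MEM @i3  | RAW r4
3. sub.ALU @i4  | RAW r5
4. ld.MEM/blt.BR @i5,i6  | pair
5. sll.ALU/mulh.MUL @i7,i8  | pair
6. st.MEM @i9  | no-port MEM/MEM
7. st.MEM @i10  | tail

ISSUED = 9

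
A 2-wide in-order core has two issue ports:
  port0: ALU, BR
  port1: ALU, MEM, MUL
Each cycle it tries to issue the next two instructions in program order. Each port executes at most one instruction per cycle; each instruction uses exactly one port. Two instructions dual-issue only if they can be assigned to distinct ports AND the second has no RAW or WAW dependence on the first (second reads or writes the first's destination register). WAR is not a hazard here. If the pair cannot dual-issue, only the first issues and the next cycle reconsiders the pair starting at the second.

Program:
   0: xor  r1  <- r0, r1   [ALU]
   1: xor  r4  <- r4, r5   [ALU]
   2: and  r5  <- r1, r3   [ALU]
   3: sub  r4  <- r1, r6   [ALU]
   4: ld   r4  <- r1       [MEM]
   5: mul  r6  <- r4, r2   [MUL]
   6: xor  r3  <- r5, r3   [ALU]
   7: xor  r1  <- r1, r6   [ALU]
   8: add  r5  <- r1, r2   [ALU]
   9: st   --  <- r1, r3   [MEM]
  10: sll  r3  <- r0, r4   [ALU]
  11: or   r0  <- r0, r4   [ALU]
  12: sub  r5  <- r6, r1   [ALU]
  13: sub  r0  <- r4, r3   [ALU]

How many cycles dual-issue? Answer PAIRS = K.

[0] i0&i1  xor+xor  -- dual
[1] i2&i3  and+sub  -- dual
[2] i4  ld  -- no-port MEM/MUL
[3] i5&i6  mul+xor  -- dual
[4] i7  xor  -- RAW r1
[5] i8&i9  add+st  -- dual
[6] i10&i11  sll+or  -- dual
[7] i12&i13  sub+sub  -- dual

PAIRS = 6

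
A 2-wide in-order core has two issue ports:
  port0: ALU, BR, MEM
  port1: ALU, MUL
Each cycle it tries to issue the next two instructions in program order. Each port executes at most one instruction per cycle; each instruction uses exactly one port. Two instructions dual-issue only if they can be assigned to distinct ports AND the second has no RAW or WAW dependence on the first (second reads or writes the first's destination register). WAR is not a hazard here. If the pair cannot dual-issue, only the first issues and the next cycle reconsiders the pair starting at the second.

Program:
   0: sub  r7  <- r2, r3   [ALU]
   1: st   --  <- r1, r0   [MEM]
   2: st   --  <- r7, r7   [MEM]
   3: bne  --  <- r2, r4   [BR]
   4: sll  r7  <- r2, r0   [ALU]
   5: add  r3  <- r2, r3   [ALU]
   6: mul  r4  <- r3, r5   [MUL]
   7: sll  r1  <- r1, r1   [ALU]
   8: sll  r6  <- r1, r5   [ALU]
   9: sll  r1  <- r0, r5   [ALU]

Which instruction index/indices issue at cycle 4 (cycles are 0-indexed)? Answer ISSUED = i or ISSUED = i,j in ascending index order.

ISSUED = 6,7

  cy0 -> i0&i1 (sub.ALU;st.MEM) 2-wide
  cy1 -> i2 (st.MEM) no-port MEM/BR
  cy2 -> i3&i4 (bne.BR;sll.ALU) 2-wide
  cy3 -> i5 (add.ALU) RAW r3
  cy4 -> i6&i7 (mul.MUL;sll.ALU) 2-wide
  cy5 -> i8&i9 (sll.ALU;sll.ALU) 2-wide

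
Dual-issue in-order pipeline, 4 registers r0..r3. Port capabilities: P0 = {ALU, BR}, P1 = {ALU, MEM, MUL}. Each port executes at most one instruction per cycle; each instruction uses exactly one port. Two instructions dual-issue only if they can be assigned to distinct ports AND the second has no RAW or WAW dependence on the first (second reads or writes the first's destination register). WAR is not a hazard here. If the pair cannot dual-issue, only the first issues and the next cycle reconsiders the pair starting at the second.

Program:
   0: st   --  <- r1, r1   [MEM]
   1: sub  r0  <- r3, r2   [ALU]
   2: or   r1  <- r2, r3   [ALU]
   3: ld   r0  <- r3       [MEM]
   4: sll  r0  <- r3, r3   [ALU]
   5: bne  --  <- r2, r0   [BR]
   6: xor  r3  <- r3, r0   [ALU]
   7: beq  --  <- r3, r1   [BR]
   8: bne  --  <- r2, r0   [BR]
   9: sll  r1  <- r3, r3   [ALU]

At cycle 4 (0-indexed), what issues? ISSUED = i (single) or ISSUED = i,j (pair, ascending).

[0] i0/i1  st.MEM+sub.ALU  -- dual
[1] i2/i3  or.ALU+ld.MEM  -- dual
[2] i4  sll.ALU  -- RAW r0
[3] i5/i6  bne.BR+xor.ALU  -- dual
[4] i7  beq.BR  -- no-port BR/BR
[5] i8/i9  bne.BR+sll.ALU  -- dual

ISSUED = 7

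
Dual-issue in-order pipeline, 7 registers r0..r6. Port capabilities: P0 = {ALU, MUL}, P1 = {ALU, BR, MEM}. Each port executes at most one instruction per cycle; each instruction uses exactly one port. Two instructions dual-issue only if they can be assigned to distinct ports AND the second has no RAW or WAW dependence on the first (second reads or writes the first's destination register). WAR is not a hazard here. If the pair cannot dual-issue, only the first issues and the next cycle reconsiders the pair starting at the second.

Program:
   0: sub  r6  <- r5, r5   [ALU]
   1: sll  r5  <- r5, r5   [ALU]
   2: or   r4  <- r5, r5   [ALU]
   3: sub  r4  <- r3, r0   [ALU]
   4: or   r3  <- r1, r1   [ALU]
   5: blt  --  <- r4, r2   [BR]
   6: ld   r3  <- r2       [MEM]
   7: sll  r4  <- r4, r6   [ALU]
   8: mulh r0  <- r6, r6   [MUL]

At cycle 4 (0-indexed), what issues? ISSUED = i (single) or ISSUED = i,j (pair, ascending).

  cy0 -> i0&i1 (sub.ALU+sll.ALU) pair
  cy1 -> i2 (or.ALU) WAW r4
  cy2 -> i3&i4 (sub.ALU+or.ALU) pair
  cy3 -> i5 (blt.BR) no-port BR/MEM
  cy4 -> i6&i7 (ld.MEM+sll.ALU) pair
  cy5 -> i8 (mulh.MUL) tail

ISSUED = 6,7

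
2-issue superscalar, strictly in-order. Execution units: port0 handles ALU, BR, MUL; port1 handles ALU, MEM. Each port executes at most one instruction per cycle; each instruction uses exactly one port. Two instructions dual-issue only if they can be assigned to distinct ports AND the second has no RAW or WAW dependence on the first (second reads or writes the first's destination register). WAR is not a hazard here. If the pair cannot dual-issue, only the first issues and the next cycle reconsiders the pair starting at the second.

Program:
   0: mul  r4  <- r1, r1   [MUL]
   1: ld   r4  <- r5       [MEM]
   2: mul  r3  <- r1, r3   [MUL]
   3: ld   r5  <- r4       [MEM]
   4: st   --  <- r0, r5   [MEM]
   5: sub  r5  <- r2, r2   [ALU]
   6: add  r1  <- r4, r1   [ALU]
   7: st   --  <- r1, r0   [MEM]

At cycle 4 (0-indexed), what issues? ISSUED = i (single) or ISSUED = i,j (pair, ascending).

[0] i0  mul  -- WAW r4
[1] i1/i2  ld mul  -- dual
[2] i3  ld  -- no-port MEM/MEM
[3] i4/i5  st sub  -- dual
[4] i6  add  -- RAW r1
[5] i7  st  -- tail

ISSUED = 6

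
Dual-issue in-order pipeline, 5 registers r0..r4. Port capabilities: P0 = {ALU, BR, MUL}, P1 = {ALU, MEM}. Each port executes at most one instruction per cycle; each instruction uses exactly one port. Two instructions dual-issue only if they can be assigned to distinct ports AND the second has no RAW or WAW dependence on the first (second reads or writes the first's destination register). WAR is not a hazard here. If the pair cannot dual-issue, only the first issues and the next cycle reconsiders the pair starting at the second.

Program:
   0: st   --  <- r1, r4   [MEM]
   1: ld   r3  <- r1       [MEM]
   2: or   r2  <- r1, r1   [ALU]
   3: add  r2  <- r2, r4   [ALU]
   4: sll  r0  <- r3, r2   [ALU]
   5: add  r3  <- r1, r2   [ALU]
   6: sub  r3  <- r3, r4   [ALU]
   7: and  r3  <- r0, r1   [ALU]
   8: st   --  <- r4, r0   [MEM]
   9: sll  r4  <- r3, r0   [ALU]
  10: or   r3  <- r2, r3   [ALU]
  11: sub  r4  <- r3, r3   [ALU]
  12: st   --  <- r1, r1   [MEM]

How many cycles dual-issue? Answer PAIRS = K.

#0 head=0: st.MEM i0 no-port MEM/MEM
#1 head=1: ld.MEM;or.ALU i1/i2 dual
#2 head=3: add.ALU i3 RAW r2
#3 head=4: sll.ALU;add.ALU i4/i5 dual
#4 head=6: sub.ALU i6 WAW r3
#5 head=7: and.ALU;st.MEM i7/i8 dual
#6 head=9: sll.ALU;or.ALU i9/i10 dual
#7 head=11: sub.ALU;st.MEM i11/i12 dual

PAIRS = 5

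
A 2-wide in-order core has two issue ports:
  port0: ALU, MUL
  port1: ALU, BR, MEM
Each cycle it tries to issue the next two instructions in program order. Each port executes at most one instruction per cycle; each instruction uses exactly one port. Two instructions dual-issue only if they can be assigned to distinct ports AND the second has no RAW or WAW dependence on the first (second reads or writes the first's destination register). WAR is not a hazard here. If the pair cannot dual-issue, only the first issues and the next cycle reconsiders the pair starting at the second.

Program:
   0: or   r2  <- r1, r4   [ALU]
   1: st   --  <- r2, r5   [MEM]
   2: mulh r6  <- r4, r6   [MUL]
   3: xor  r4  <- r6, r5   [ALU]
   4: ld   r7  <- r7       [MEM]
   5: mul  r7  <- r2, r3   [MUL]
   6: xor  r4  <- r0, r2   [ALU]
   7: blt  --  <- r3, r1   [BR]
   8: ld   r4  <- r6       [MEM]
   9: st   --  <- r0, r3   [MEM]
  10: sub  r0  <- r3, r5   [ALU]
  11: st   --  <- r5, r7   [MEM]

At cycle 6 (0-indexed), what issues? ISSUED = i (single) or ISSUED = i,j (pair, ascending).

ISSUED = 9,10

t=0 i0:or ; RAW r2
t=1 i1/i2:st+mulh ; 2-wide
t=2 i3/i4:xor+ld ; 2-wide
t=3 i5/i6:mul+xor ; 2-wide
t=4 i7:blt ; no-port BR/MEM
t=5 i8:ld ; no-port MEM/MEM
t=6 i9/i10:st+sub ; 2-wide
t=7 i11:st ; tail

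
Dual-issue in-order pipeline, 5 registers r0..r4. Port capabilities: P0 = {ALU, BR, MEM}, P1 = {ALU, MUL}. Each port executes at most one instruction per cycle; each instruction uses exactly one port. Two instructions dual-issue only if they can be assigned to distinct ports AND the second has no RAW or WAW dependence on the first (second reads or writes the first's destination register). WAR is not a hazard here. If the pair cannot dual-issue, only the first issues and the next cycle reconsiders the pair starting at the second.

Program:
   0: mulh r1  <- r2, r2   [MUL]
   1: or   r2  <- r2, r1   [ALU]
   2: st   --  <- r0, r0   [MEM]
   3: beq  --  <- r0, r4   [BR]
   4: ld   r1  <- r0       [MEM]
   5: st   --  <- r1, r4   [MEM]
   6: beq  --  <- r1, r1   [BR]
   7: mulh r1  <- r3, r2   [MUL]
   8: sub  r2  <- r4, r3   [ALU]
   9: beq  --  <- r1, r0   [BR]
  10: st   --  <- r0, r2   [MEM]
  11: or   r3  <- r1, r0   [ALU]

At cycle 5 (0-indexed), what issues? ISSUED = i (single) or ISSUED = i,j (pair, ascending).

#0 head=0: mulh i0 RAW r1
#1 head=1: or+st i1,i2 2-wide
#2 head=3: beq i3 no-port BR/MEM
#3 head=4: ld i4 no-port MEM/MEM
#4 head=5: st i5 no-port MEM/BR
#5 head=6: beq+mulh i6,i7 2-wide
#6 head=8: sub+beq i8,i9 2-wide
#7 head=10: st+or i10,i11 2-wide

ISSUED = 6,7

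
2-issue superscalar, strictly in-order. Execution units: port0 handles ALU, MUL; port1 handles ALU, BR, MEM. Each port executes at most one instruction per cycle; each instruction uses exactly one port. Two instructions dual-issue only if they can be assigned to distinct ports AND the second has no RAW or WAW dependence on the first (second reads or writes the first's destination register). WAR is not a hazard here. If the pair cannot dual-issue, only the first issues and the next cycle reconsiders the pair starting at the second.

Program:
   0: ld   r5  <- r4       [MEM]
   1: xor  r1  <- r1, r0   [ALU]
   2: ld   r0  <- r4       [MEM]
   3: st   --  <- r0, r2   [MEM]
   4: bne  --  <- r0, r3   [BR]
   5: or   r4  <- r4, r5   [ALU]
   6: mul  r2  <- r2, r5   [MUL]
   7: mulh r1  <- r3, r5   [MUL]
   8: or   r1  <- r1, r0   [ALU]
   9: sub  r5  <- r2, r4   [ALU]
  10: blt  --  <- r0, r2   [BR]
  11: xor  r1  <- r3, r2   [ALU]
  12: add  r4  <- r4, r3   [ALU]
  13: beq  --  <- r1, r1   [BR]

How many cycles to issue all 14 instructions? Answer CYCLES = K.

CYCLES = 9

[0] i0&i1  ld.MEM xor.ALU  -- pair
[1] i2  ld.MEM  -- no-port MEM/MEM
[2] i3  st.MEM  -- no-port MEM/BR
[3] i4&i5  bne.BR or.ALU  -- pair
[4] i6  mul.MUL  -- no-port MUL/MUL
[5] i7  mulh.MUL  -- RAW+WAW r1
[6] i8&i9  or.ALU sub.ALU  -- pair
[7] i10&i11  blt.BR xor.ALU  -- pair
[8] i12&i13  add.ALU beq.BR  -- pair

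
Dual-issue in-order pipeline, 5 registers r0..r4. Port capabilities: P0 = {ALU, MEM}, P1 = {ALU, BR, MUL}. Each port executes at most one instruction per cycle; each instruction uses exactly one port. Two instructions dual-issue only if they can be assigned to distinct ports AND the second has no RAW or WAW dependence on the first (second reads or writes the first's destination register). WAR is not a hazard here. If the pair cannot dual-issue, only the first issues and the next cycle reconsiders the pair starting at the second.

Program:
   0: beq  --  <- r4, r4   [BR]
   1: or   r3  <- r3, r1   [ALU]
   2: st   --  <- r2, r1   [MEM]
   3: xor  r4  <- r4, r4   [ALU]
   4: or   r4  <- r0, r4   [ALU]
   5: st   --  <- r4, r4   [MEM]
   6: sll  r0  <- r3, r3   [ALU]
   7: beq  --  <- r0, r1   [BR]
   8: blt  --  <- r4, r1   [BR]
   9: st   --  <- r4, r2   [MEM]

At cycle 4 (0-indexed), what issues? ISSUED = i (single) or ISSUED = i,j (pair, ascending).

ISSUED = 7

[0] i0&i1  beq.BR+or.ALU  -- 2-wide
[1] i2&i3  st.MEM+xor.ALU  -- 2-wide
[2] i4  or.ALU  -- RAW r4
[3] i5&i6  st.MEM+sll.ALU  -- 2-wide
[4] i7  beq.BR  -- no-port BR/BR
[5] i8&i9  blt.BR+st.MEM  -- 2-wide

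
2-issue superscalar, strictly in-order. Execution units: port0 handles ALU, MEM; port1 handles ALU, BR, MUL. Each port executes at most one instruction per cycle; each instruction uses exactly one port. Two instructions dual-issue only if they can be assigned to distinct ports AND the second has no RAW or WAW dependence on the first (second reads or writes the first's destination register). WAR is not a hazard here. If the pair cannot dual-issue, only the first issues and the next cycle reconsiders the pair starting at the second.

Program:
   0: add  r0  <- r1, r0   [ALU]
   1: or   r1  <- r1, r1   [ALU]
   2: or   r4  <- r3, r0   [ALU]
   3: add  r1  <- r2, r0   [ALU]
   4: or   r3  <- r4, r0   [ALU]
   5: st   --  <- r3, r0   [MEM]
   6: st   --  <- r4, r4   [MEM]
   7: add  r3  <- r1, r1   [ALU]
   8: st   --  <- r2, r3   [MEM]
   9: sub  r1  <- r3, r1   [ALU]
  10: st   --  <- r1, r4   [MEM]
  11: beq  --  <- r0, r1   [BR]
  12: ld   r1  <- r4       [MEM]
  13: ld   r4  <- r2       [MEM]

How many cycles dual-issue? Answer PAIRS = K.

PAIRS = 5

#0 head=0: add.ALU or.ALU i0&i1 dual
#1 head=2: or.ALU add.ALU i2&i3 dual
#2 head=4: or.ALU i4 RAW r3
#3 head=5: st.MEM i5 no-port MEM/MEM
#4 head=6: st.MEM add.ALU i6&i7 dual
#5 head=8: st.MEM sub.ALU i8&i9 dual
#6 head=10: st.MEM beq.BR i10&i11 dual
#7 head=12: ld.MEM i12 no-port MEM/MEM
#8 head=13: ld.MEM i13 tail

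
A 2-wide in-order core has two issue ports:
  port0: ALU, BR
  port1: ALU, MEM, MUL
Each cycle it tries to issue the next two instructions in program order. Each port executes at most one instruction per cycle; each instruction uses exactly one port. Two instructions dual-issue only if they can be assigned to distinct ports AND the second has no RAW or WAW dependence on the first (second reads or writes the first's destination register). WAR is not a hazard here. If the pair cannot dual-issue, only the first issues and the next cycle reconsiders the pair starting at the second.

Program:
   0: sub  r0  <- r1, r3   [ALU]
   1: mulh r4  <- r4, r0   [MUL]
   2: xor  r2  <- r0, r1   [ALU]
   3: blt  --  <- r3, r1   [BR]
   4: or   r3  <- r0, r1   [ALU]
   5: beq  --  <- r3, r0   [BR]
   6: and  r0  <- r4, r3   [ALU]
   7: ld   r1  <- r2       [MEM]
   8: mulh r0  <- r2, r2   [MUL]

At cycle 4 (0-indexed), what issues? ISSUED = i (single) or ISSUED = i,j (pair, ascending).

c0: i0 sub.ALU  RAW r0
c1: i1,i2 mulh.MUL+xor.ALU  2-wide
c2: i3,i4 blt.BR+or.ALU  2-wide
c3: i5,i6 beq.BR+and.ALU  2-wide
c4: i7 ld.MEM  no-port MEM/MUL
c5: i8 mulh.MUL  tail

ISSUED = 7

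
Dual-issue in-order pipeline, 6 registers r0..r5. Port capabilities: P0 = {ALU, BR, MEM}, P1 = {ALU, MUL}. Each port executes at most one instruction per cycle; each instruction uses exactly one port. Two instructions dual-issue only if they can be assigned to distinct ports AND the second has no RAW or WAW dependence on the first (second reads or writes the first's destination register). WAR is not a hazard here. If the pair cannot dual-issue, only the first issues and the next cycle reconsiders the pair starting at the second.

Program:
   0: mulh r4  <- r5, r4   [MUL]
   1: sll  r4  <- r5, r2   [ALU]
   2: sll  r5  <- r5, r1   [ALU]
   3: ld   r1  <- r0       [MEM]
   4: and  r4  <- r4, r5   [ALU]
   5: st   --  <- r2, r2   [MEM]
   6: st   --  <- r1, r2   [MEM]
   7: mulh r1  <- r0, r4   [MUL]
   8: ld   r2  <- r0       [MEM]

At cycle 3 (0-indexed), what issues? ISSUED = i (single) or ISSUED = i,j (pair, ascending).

ISSUED = 5

0. mulh.MUL @i0  | WAW r4
1. sll.ALU sll.ALU @i1+i2  | 2-wide
2. ld.MEM and.ALU @i3+i4  | 2-wide
3. st.MEM @i5  | no-port MEM/MEM
4. st.MEM mulh.MUL @i6+i7  | 2-wide
5. ld.MEM @i8  | tail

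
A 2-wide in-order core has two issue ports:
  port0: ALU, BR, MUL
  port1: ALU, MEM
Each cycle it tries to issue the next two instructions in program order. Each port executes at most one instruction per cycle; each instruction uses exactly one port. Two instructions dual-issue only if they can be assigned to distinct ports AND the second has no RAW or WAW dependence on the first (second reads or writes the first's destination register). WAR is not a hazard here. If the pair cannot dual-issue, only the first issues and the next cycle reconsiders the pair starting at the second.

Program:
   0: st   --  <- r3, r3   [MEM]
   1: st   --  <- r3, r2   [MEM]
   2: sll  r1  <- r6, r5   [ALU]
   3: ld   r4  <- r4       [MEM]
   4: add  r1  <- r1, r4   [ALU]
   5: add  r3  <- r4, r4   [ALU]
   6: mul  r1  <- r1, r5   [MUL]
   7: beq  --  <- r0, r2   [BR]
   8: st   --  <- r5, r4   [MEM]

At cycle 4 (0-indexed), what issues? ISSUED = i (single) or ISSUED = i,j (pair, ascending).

t=0 i0:st.MEM ; no-port MEM/MEM
t=1 i1/i2:st.MEM;sll.ALU ; 2-wide
t=2 i3:ld.MEM ; RAW r4
t=3 i4/i5:add.ALU;add.ALU ; 2-wide
t=4 i6:mul.MUL ; no-port MUL/BR
t=5 i7/i8:beq.BR;st.MEM ; 2-wide

ISSUED = 6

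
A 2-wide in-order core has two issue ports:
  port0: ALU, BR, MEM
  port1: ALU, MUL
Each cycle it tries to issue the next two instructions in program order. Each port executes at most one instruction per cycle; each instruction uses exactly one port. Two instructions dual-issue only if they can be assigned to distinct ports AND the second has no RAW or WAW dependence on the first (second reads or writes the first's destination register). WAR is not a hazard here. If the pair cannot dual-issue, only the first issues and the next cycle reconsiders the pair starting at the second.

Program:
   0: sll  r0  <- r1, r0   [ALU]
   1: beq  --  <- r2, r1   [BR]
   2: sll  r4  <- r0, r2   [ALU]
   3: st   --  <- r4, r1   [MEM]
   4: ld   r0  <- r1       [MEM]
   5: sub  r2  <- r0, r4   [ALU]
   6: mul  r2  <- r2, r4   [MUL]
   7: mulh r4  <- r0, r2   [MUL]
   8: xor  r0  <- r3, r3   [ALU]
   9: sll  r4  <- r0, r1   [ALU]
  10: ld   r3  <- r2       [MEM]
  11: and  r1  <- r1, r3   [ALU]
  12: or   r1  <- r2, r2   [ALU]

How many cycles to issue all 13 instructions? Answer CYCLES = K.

CYCLES = 10

  cy0 -> i0,i1 (sll;beq) pair
  cy1 -> i2 (sll) RAW r4
  cy2 -> i3 (st) no-port MEM/MEM
  cy3 -> i4 (ld) RAW r0
  cy4 -> i5 (sub) RAW+WAW r2
  cy5 -> i6 (mul) no-port MUL/MUL
  cy6 -> i7,i8 (mulh;xor) pair
  cy7 -> i9,i10 (sll;ld) pair
  cy8 -> i11 (and) WAW r1
  cy9 -> i12 (or) tail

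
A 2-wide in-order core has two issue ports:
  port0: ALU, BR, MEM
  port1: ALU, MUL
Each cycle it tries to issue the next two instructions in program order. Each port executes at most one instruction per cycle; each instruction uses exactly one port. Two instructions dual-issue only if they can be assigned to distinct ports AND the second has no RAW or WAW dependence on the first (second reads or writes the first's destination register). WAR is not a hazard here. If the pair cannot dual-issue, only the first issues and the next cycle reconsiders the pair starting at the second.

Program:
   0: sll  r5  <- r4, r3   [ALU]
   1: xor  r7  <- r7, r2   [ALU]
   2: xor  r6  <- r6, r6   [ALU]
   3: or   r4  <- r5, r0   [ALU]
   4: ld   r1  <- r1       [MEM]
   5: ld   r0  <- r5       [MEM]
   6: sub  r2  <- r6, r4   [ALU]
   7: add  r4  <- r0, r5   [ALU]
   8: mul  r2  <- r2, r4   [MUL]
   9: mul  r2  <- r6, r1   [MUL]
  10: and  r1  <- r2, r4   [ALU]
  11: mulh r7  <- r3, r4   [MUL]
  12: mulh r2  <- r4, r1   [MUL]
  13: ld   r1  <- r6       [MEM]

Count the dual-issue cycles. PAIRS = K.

PAIRS = 5

#0 head=0: sll.ALU/xor.ALU i0+i1 2-wide
#1 head=2: xor.ALU/or.ALU i2+i3 2-wide
#2 head=4: ld.MEM i4 no-port MEM/MEM
#3 head=5: ld.MEM/sub.ALU i5+i6 2-wide
#4 head=7: add.ALU i7 RAW r4
#5 head=8: mul.MUL i8 no-port MUL/MUL
#6 head=9: mul.MUL i9 RAW r2
#7 head=10: and.ALU/mulh.MUL i10+i11 2-wide
#8 head=12: mulh.MUL/ld.MEM i12+i13 2-wide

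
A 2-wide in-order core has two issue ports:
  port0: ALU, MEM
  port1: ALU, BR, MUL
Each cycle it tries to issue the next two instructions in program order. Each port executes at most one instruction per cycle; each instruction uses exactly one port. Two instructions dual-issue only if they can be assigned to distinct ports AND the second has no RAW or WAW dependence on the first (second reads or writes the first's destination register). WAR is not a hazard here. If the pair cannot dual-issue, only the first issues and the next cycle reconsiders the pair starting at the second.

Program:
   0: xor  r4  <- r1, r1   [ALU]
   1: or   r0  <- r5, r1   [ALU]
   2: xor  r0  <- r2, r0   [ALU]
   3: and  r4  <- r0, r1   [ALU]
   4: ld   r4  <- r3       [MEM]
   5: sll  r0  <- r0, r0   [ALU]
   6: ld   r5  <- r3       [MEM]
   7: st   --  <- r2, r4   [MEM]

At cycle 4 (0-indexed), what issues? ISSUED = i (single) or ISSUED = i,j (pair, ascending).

ISSUED = 6

t=0 i0&i1:xor;or ; pair
t=1 i2:xor ; RAW r0
t=2 i3:and ; WAW r4
t=3 i4&i5:ld;sll ; pair
t=4 i6:ld ; no-port MEM/MEM
t=5 i7:st ; tail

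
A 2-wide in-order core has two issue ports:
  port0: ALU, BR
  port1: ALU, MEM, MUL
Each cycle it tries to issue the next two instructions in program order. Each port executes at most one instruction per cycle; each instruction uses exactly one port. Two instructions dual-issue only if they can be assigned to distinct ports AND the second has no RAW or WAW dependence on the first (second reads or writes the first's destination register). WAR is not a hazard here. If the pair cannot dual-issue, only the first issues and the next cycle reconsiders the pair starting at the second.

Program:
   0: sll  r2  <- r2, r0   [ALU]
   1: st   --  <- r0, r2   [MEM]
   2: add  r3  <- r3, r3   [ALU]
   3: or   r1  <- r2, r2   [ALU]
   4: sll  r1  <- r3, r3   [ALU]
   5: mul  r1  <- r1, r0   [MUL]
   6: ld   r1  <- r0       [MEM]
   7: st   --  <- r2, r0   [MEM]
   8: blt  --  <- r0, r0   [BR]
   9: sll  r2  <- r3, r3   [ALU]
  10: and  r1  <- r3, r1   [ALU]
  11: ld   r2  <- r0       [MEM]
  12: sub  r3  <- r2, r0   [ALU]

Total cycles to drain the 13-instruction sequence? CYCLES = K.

c0: i0 sll.ALU  RAW r2
c1: i1&i2 st.MEM+add.ALU  dual
c2: i3 or.ALU  WAW r1
c3: i4 sll.ALU  RAW+WAW r1
c4: i5 mul.MUL  no-port MUL/MEM
c5: i6 ld.MEM  no-port MEM/MEM
c6: i7&i8 st.MEM+blt.BR  dual
c7: i9&i10 sll.ALU+and.ALU  dual
c8: i11 ld.MEM  RAW r2
c9: i12 sub.ALU  tail

CYCLES = 10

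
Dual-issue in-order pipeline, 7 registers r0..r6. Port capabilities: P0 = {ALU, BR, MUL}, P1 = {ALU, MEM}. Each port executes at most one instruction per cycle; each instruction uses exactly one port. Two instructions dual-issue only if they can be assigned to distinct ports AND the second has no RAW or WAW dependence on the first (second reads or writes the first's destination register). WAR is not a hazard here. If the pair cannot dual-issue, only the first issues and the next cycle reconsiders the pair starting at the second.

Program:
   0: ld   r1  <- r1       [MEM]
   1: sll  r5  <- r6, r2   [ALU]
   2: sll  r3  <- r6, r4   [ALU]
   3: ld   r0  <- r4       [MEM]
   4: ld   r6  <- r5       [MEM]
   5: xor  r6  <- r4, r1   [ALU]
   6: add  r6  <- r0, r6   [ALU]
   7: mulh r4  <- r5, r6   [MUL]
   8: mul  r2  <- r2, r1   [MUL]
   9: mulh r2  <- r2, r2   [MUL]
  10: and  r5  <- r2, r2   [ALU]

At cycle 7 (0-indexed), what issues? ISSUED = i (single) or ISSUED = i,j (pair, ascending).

  cy0 -> i0&i1 (ld.MEM+sll.ALU) pair
  cy1 -> i2&i3 (sll.ALU+ld.MEM) pair
  cy2 -> i4 (ld.MEM) WAW r6
  cy3 -> i5 (xor.ALU) RAW+WAW r6
  cy4 -> i6 (add.ALU) RAW r6
  cy5 -> i7 (mulh.MUL) no-port MUL/MUL
  cy6 -> i8 (mul.MUL) no-port MUL/MUL
  cy7 -> i9 (mulh.MUL) RAW r2
  cy8 -> i10 (and.ALU) tail

ISSUED = 9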